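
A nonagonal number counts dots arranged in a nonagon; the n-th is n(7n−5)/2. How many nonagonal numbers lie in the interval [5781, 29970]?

52

The n-th nonagonal number is n(7n−5)/2.
Smallest index with value ≥ 5781: n = 41 (giving 5781).
Largest index with value ≤ 29970: n = 92 (giving 29394).
Indices 41 through 92: 52 terms.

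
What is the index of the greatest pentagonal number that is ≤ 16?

Solve n(3n−1)/2 ≤ 16 for integer n.
n = 3 gives 12 ≤ 16, while n = 4 gives 22 > 16; so the answer is index 3.

3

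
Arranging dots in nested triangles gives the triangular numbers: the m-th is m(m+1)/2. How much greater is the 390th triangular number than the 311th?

390·391/2 = 76245 and 311·312/2 = 48516.
Difference: 76245 − 48516 = 27729.

27729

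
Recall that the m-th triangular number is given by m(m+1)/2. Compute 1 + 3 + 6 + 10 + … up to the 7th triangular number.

Σ i(i+1)/2 = (Σi² + Σi) / 2 over i = 1..7.
Σi = 28 and Σi² = 140.
(1·140 + 1·28) / 2 = 168/2 = 84.

84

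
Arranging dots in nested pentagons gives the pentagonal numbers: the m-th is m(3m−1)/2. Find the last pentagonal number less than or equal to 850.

Solve n(3n−1)/2 ≤ 850 for integer n.
n = 23 gives 782 ≤ 850, while n = 24 gives 852 > 850; so the answer is 782.

782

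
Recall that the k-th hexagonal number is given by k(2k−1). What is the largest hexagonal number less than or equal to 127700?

126756

Solve n(2n−1) ≤ 127700 for integer n.
n = 252 gives 126756 ≤ 127700, while n = 253 gives 127765 > 127700; so the answer is 126756.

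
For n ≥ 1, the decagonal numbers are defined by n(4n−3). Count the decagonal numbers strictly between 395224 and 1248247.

The n-th decagonal number is n(4n−3).
Smallest index with value > 395224: n = 315 (giving 395955).
Largest index with value < 1248247: n = 558 (giving 1243782).
Indices 315 through 558: 244 terms.

244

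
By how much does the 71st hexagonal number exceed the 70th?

281

Consecutive hexagonal numbers differ by 4n − 3: here 4·71 − 3 = 281.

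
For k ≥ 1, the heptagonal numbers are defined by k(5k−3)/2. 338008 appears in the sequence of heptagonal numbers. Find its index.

368

Set n(5n−3)/2 = 338008, giving 5n² − 3n − 676016 = 0.
The discriminant is 9 + 40·338008 = 13520329, and √13520329 = 3677.
So n = (3 + 3677) / 10 = 3680/10 = 368.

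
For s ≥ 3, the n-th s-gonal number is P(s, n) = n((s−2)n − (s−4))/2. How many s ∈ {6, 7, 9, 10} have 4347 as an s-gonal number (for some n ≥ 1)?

s = 6: P(6, 46) = 4186 and P(6, 47) = 4371; 4347 is not s-gonal.
s = 7: P(7, 42) = 4347. ✓
s = 9: P(9, 35) = 4200 and P(9, 36) = 4446; 4347 is not s-gonal.
s = 10: P(10, 33) = 4257 and P(10, 34) = 4522; 4347 is not s-gonal.
Hits: s ∈ {7} → 1.

1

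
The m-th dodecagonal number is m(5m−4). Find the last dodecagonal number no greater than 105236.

Solve n(5n−4) ≤ 105236 for integer n.
n = 145 gives 104545 ≤ 105236, while n = 146 gives 105996 > 105236; so the answer is 104545.

104545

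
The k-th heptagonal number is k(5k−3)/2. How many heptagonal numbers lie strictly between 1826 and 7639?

The n-th heptagonal number is n(5n−3)/2.
Smallest index with value > 1826: n = 28 (giving 1918).
Largest index with value < 7639: n = 55 (giving 7480).
Indices 28 through 55: 28 terms.

28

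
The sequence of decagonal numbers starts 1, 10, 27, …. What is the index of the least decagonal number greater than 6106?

Solve n(4n−3) > 6106 for integer n.
The largest n with value ≤ 6106 is 39 (since 5967 ≤ 6106 < 6280), so the first above is n = 40, value 6280.

40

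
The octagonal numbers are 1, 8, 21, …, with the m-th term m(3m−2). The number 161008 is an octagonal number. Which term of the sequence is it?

Set n(3n−2) = 161008, giving 3n² − 2n − 161008 = 0.
So n = (2 + 1390) / 6 = 1392/6 = 232.
Check: 232·(3·232 − 2) = 161008. ✓

232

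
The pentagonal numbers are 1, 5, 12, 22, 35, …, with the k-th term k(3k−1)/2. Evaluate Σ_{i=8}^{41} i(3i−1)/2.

35105

Σ i(3i−1)/2 = (3Σi² − Σi) / 2 over i = 8..41.
Σi = 861 − 28 = 833 and Σi² = 23821 − 140 = 23681.
(3·23681 − 1·833) / 2 = 70210/2 = 35105.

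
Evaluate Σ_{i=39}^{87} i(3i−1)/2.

Σ i(3i−1)/2 = (3Σi² − Σi) / 2 over i = 39..87.
Σi = 3828 − 741 = 3087 and Σi² = 223300 − 19019 = 204281.
(3·204281 − 1·3087) / 2 = 609756/2 = 304878.

304878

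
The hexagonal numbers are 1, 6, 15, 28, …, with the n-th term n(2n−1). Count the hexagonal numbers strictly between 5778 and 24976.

The n-th hexagonal number is n(2n−1).
Smallest index with value > 5778: n = 55 (giving 5995).
Largest index with value < 24976: n = 111 (giving 24531).
Indices 55 through 111: 57 terms.

57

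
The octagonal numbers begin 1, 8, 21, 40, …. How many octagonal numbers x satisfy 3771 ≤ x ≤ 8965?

20

The n-th octagonal number is n(3n−2).
Smallest index with value ≥ 3771: n = 36 (giving 3816).
Largest index with value ≤ 8965: n = 55 (giving 8965).
Indices 36 through 55: 20 terms.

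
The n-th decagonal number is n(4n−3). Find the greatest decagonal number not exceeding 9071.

8695

Solve n(4n−3) ≤ 9071 for integer n.
n = 47 gives 8695 ≤ 9071, while n = 48 gives 9072 > 9071; so the answer is 8695.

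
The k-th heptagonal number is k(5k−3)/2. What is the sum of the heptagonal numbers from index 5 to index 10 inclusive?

820

Σ i(5i−3)/2 = (5Σi² − 3Σi) / 2 over i = 5..10.
Σi = 55 − 10 = 45 and Σi² = 385 − 30 = 355.
(5·355 − 3·45) / 2 = 1640/2 = 820.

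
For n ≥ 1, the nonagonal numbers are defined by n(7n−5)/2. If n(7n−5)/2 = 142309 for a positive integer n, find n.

Set n(7n−5)/2 = 142309, giving 7n² − 5n − 284618 = 0.
The discriminant is 25 + 56·142309 = 7969329, and √7969329 = 2823.
So n = (5 + 2823) / 14 = 2828/14 = 202.

202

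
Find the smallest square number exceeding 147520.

Solve n² > 147520 for integer n.
The largest n with value ≤ 147520 is 384 (since 147456 ≤ 147520 < 148225), so the first above is n = 385, value 148225.

148225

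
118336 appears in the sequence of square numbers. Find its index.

344

We need n² = 118336, so n = √118336 = 344.
Check: 344² = 118336. ✓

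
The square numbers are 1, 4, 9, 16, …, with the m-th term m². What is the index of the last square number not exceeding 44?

Solve n² ≤ 44 for integer n.
n = 6 gives 36 ≤ 44, while n = 7 gives 49 > 44; so the answer is index 6.

6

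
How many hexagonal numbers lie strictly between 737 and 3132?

20

The n-th hexagonal number is n(2n−1).
Smallest index with value > 737: n = 20 (giving 780).
Largest index with value < 3132: n = 39 (giving 3003).
Indices 20 through 39: 20 terms.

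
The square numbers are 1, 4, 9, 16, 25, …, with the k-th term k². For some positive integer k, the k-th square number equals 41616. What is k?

204

We need n² = 41616, so n = √41616 = 204.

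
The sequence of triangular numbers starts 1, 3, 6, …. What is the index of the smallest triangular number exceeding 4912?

99

Solve n(n+1)/2 > 4912 for integer n.
The largest n with value ≤ 4912 is 98 (since 4851 ≤ 4912 < 4950), so the first above is n = 99, value 4950.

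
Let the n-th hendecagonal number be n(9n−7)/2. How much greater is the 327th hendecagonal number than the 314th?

327·(9·327 − 7)/2 = 480036 and 314·(9·314 − 7)/2 = 442583.
Difference: 480036 − 442583 = 37453.

37453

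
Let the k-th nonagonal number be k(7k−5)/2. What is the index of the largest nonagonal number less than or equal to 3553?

Solve n(7n−5)/2 ≤ 3553 for integer n.
n = 32 gives 3504 ≤ 3553, while n = 33 gives 3729 > 3553; so the answer is index 32.

32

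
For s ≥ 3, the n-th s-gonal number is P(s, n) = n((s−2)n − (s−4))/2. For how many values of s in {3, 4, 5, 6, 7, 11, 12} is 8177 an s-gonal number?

1

s = 3: P(3, 127) = 8128 and P(3, 128) = 8256; 8177 is not s-gonal.
s = 4: P(4, 90) = 8100 and P(4, 91) = 8281; 8177 is not s-gonal.
s = 5: P(5, 74) = 8177. ✓
s = 6: P(6, 64) = 8128 and P(6, 65) = 8385; 8177 is not s-gonal.
s = 7: P(7, 57) = 8037 and P(7, 58) = 8323; 8177 is not s-gonal.
s = 11: P(11, 43) = 8170 and P(11, 44) = 8558; 8177 is not s-gonal.
s = 12: P(12, 40) = 7840 and P(12, 41) = 8241; 8177 is not s-gonal.
Hits: s ∈ {5} → 1.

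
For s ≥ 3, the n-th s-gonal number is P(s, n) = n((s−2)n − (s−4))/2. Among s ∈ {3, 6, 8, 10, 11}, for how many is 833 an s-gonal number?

s = 3: P(3, 40) = 820 and P(3, 41) = 861; 833 is not s-gonal.
s = 6: P(6, 20) = 780 and P(6, 21) = 861; 833 is not s-gonal.
s = 8: P(8, 17) = 833. ✓
s = 10: P(10, 14) = 742 and P(10, 15) = 855; 833 is not s-gonal.
s = 11: P(11, 14) = 833. ✓
Hits: s ∈ {8, 11} → 2.

2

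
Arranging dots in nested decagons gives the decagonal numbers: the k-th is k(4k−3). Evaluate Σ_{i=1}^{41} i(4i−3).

Σ i(4i−3) = 4Σi² − 3Σi over i = 1..41.
Σi = 861 and Σi² = 23821.
4·23821 − 3·861 = 92701.

92701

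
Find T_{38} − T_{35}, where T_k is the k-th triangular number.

38·39/2 = 741 and 35·36/2 = 630.
Difference: 741 − 630 = 111.

111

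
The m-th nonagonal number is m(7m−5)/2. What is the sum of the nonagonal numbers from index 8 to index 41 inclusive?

Σ i(7i−5)/2 = (7Σi² − 5Σi) / 2 over i = 8..41.
Σi = 861 − 28 = 833 and Σi² = 23821 − 140 = 23681.
(7·23681 − 5·833) / 2 = 161602/2 = 80801.

80801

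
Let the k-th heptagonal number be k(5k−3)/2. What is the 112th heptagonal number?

The 112th heptagonal number is n(5n−3)/2 with n = 112.
112·(5·112 − 3)/2 = 112·557/2 = 31192.

31192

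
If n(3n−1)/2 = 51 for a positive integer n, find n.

6

Set n(3n−1)/2 = 51, giving 3n² − n − 102 = 0.
The discriminant is 1 + 24·51 = 1225, and √1225 = 35.
So n = (1 + 35) / 6 = 36/6 = 6.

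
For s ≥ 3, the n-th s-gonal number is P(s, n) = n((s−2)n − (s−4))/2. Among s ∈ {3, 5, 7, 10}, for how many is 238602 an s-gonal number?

s = 3: P(3, 690) = 238395 and P(3, 691) = 239086; 238602 is not s-gonal.
s = 5: P(5, 399) = 238602. ✓
s = 7: P(7, 309) = 238239 and P(7, 310) = 239785; 238602 is not s-gonal.
s = 10: P(10, 244) = 237412 and P(10, 245) = 239365; 238602 is not s-gonal.
Hits: s ∈ {5} → 1.

1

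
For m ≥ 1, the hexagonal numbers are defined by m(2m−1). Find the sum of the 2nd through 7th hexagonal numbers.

Σ i(2i−1) = 2Σi² − Σi over i = 2..7.
Σi = 28 − 1 = 27 and Σi² = 140 − 1 = 139.
2·139 − 1·27 = 251.

251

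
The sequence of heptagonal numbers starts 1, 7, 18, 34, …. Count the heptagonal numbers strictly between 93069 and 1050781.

455

The n-th heptagonal number is n(5n−3)/2.
Smallest index with value > 93069: n = 194 (giving 93799).
Largest index with value < 1050781: n = 648 (giving 1048788).
Indices 194 through 648: 455 terms.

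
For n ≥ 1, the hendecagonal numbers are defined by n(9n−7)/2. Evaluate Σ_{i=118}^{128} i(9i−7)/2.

744645

Σ i(9i−7)/2 = (9Σi² − 7Σi) / 2 over i = 118..128.
Σi = 8256 − 6903 = 1353 and Σi² = 707264 − 540735 = 166529.
(9·166529 − 7·1353) / 2 = 1489290/2 = 744645.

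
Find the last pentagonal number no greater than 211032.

210750

Solve n(3n−1)/2 ≤ 211032 for integer n.
n = 375 gives 210750 ≤ 211032, while n = 376 gives 211876 > 211032; so the answer is 210750.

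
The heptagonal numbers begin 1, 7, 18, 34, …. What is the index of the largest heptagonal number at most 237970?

308

Solve n(5n−3)/2 ≤ 237970 for integer n.
n = 308 gives 236698 ≤ 237970, while n = 309 gives 238239 > 237970; so the answer is index 308.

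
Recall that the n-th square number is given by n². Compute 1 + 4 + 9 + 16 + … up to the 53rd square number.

Σ_{i=1}^{53} i² = 53·54·107/6 = 51039.

51039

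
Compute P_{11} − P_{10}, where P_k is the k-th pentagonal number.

Consecutive pentagonal numbers differ by 3n − 2: here 3·11 − 2 = 31.

31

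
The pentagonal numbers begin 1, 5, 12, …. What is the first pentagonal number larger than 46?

Solve n(3n−1)/2 > 46 for integer n.
The largest n with value ≤ 46 is 5 (since 35 ≤ 46 < 51), so the first above is n = 6, value 51.

51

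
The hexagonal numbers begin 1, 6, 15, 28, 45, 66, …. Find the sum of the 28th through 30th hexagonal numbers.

Σ i(2i−1) = 2Σi² − Σi over i = 28..30.
Σi = 465 − 378 = 87 and Σi² = 9455 − 6930 = 2525.
2·2525 − 1·87 = 4963.

4963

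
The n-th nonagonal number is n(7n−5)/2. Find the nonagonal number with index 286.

The 286th nonagonal number is n(7n−5)/2 with n = 286.
286·(7·286 − 5)/2 = 286·1997/2 = 285571.

285571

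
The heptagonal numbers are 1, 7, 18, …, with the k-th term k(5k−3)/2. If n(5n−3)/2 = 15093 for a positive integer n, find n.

Set n(5n−3)/2 = 15093, giving 5n² − 3n − 30186 = 0.
The discriminant is 9 + 40·15093 = 603729, and √603729 = 777.
So n = (3 + 777) / 10 = 780/10 = 78.

78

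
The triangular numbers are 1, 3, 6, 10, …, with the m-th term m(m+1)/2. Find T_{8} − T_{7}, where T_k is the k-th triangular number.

Consecutive triangular numbers differ by n: T_{8} − T_{7} = 8.

8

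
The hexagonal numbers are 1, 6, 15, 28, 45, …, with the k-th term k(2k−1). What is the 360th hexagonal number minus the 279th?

360·(2·360 − 1) = 258840 and 279·(2·279 − 1) = 155403.
Difference: 258840 − 155403 = 103437.

103437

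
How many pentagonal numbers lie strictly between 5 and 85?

The n-th pentagonal number is n(3n−1)/2.
Smallest index with value > 5: n = 3 (giving 12).
Largest index with value < 85: n = 7 (giving 70).
Indices 3 through 7: 5 terms.

5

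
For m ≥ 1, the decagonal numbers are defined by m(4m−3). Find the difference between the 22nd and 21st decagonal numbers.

169

Consecutive decagonal numbers differ by 8n − 7: here 8·22 − 7 = 169.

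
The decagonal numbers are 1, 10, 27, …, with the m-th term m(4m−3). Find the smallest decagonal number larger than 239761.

Solve n(4n−3) > 239761 for integer n.
The largest n with value ≤ 239761 is 245 (since 239365 ≤ 239761 < 241326), so the first above is n = 246, value 241326.

241326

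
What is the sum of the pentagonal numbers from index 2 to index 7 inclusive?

195

Σ i(3i−1)/2 = (3Σi² − Σi) / 2 over i = 2..7.
Σi = 28 − 1 = 27 and Σi² = 140 − 1 = 139.
(3·139 − 1·27) / 2 = 390/2 = 195.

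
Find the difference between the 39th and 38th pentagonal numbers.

Consecutive pentagonal numbers differ by 3n − 2: here 3·39 − 2 = 115.

115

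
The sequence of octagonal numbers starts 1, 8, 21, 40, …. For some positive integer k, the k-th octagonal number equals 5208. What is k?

42

Set n(3n−2) = 5208, giving 3n² − 2n − 5208 = 0.
The discriminant is 4 + 12·5208 = 62500, and √62500 = 250.
So n = (2 + 250) / 6 = 252/6 = 42.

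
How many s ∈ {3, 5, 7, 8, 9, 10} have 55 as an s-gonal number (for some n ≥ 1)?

2

s = 3: P(3, 10) = 55. ✓
s = 5: P(5, 6) = 51 and P(5, 7) = 70; 55 is not s-gonal.
s = 7: P(7, 5) = 55. ✓
s = 8: P(8, 4) = 40 and P(8, 5) = 65; 55 is not s-gonal.
s = 9: P(9, 4) = 46 and P(9, 5) = 75; 55 is not s-gonal.
s = 10: P(10, 4) = 52 and P(10, 5) = 85; 55 is not s-gonal.
Hits: s ∈ {3, 7} → 2.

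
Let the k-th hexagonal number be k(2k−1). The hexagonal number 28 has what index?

Set n(2n−1) = 28, giving 2n² − n − 28 = 0.
So n = (1 + 15) / 4 = 16/4 = 4.

4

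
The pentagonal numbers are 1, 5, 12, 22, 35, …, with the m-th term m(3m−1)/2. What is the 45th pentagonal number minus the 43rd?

45·(3·45 − 1)/2 = 3015 and 43·(3·43 − 1)/2 = 2752.
Difference: 3015 − 2752 = 263.

263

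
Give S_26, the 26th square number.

The 26th square number is n² with n = 26.
26² = 676.

676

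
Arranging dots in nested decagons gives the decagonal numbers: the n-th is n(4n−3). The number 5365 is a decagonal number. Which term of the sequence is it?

Set n(4n−3) = 5365, giving 4n² − 3n − 5365 = 0.
So n = (3 + 293) / 8 = 296/8 = 37.

37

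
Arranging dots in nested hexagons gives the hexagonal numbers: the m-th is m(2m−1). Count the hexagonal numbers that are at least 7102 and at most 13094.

22

The n-th hexagonal number is n(2n−1).
Smallest index with value ≥ 7102: n = 60 (giving 7140).
Largest index with value ≤ 13094: n = 81 (giving 13041).
Indices 60 through 81: 22 terms.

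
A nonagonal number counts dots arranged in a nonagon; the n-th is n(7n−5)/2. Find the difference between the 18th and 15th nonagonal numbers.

18·(7·18 − 5)/2 = 1089 and 15·(7·15 − 5)/2 = 750.
Difference: 1089 − 750 = 339.

339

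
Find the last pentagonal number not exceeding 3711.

3577

Solve n(3n−1)/2 ≤ 3711 for integer n.
n = 49 gives 3577 ≤ 3711, while n = 50 gives 3725 > 3711; so the answer is 3577.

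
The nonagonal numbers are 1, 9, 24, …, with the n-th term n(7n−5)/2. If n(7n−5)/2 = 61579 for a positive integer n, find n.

Set n(7n−5)/2 = 61579, giving 7n² − 5n − 123158 = 0.
So n = (5 + 1857) / 14 = 1862/14 = 133.

133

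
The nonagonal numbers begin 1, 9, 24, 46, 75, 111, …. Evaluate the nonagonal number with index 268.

The 268th nonagonal number is n(7n−5)/2 with n = 268.
268·(7·268 − 5)/2 = 268·1871/2 = 250714.

250714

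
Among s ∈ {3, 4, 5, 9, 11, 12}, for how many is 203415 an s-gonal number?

s = 3: P(3, 637) = 203203 and P(3, 638) = 203841; 203415 is not s-gonal.
s = 4: P(4, 451) = 203401 and P(4, 452) = 204304; 203415 is not s-gonal.
s = 5: P(5, 368) = 202952 and P(5, 369) = 204057; 203415 is not s-gonal.
s = 9: P(9, 241) = 202681 and P(9, 242) = 204369; 203415 is not s-gonal.
s = 11: P(11, 213) = 203415. ✓
s = 12: P(12, 202) = 203212 and P(12, 203) = 205233; 203415 is not s-gonal.
Hits: s ∈ {11} → 1.

1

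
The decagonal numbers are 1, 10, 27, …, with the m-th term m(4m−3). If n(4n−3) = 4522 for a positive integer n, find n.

Set n(4n−3) = 4522, giving 4n² − 3n − 4522 = 0.
The discriminant is 9 + 16·4522 = 72361, and √72361 = 269.
So n = (3 + 269) / 8 = 272/8 = 34.
Check: 34·(4·34 − 3) = 4522. ✓

34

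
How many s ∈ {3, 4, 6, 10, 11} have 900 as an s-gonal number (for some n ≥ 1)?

1

s = 3: P(3, 41) = 861 and P(3, 42) = 903; 900 is not s-gonal.
s = 4: P(4, 30) = 900. ✓
s = 6: P(6, 21) = 861 and P(6, 22) = 946; 900 is not s-gonal.
s = 10: P(10, 15) = 855 and P(10, 16) = 976; 900 is not s-gonal.
s = 11: P(11, 14) = 833 and P(11, 15) = 960; 900 is not s-gonal.
Hits: s ∈ {4} → 1.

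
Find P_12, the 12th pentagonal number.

12·(3·12 − 1)/2 = 12·35/2 = 210.

210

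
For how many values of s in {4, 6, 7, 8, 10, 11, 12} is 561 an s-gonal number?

s = 4: P(4, 23) = 529 and P(4, 24) = 576; 561 is not s-gonal.
s = 6: P(6, 17) = 561. ✓
s = 7: P(7, 15) = 540 and P(7, 16) = 616; 561 is not s-gonal.
s = 8: P(8, 14) = 560 and P(8, 15) = 645; 561 is not s-gonal.
s = 10: P(10, 12) = 540 and P(10, 13) = 637; 561 is not s-gonal.
s = 11: P(11, 11) = 506 and P(11, 12) = 606; 561 is not s-gonal.
s = 12: P(12, 11) = 561. ✓
Hits: s ∈ {6, 12} → 2.

2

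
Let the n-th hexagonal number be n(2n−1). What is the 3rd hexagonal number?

The 3rd hexagonal number is n(2n−1) with n = 3.
3·(2·3 − 1) = 3·5 = 15.

15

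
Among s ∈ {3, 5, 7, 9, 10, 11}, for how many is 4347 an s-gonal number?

2

s = 3: P(3, 92) = 4278 and P(3, 93) = 4371; 4347 is not s-gonal.
s = 5: P(5, 54) = 4347. ✓
s = 7: P(7, 42) = 4347. ✓
s = 9: P(9, 35) = 4200 and P(9, 36) = 4446; 4347 is not s-gonal.
s = 10: P(10, 33) = 4257 and P(10, 34) = 4522; 4347 is not s-gonal.
s = 11: P(11, 31) = 4216 and P(11, 32) = 4496; 4347 is not s-gonal.
Hits: s ∈ {5, 7} → 2.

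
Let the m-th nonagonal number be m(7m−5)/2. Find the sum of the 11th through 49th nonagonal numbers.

Σ i(7i−5)/2 = (7Σi² − 5Σi) / 2 over i = 11..49.
Σi = 1225 − 55 = 1170 and Σi² = 40425 − 385 = 40040.
(7·40040 − 5·1170) / 2 = 274430/2 = 137215.

137215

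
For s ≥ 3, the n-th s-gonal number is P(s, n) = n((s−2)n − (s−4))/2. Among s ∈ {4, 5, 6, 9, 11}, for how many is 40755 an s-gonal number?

s = 4: P(4, 201) = 40401 and P(4, 202) = 40804; 40755 is not s-gonal.
s = 5: P(5, 165) = 40755. ✓
s = 6: P(6, 143) = 40755. ✓
s = 9: P(9, 108) = 40554 and P(9, 109) = 41311; 40755 is not s-gonal.
s = 11: P(11, 95) = 40280 and P(11, 96) = 41136; 40755 is not s-gonal.
Hits: s ∈ {5, 6} → 2.

2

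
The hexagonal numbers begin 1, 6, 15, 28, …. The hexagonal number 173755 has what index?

Set n(2n−1) = 173755, giving 2n² − n − 173755 = 0.
The discriminant is 1 + 8·173755 = 1390041, and √1390041 = 1179.
So n = (1 + 1179) / 4 = 1180/4 = 295.
Check: 295·(2·295 − 1) = 173755. ✓

295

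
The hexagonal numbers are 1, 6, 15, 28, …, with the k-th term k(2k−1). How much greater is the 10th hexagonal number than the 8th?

70

10·(2·10 − 1) = 190 and 8·(2·8 − 1) = 120.
Difference: 190 − 120 = 70.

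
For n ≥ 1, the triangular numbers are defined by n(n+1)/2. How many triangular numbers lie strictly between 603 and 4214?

The n-th triangular number is n(n+1)/2.
Smallest index with value > 603: n = 35 (giving 630).
Largest index with value < 4214: n = 91 (giving 4186).
Indices 35 through 91: 57 terms.

57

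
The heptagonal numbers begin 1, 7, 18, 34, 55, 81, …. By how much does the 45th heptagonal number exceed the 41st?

45·(5·45 − 3)/2 = 4995 and 41·(5·41 − 3)/2 = 4141.
Difference: 4995 − 4141 = 854.

854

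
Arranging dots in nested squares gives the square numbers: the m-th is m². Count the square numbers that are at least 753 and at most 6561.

54

The n-th square number is n².
Smallest index with value ≥ 753: n = 28 (giving 784).
Largest index with value ≤ 6561: n = 81 (giving 6561).
Indices 28 through 81: 54 terms.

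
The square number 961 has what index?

We need n² = 961, so n = √961 = 31.
Check: 31² = 961. ✓

31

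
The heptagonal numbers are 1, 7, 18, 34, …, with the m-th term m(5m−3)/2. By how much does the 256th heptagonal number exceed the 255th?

1276

Consecutive heptagonal numbers differ by 5n − 4: here 5·256 − 4 = 1276.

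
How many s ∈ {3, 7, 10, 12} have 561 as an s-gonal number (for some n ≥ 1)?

s = 3: P(3, 33) = 561. ✓
s = 7: P(7, 15) = 540 and P(7, 16) = 616; 561 is not s-gonal.
s = 10: P(10, 12) = 540 and P(10, 13) = 637; 561 is not s-gonal.
s = 12: P(12, 11) = 561. ✓
Hits: s ∈ {3, 12} → 2.

2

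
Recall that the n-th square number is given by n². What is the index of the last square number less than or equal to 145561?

Solve n² ≤ 145561 for integer n.
n = 381 gives 145161 ≤ 145561, while n = 382 gives 145924 > 145561; so the answer is index 381.

381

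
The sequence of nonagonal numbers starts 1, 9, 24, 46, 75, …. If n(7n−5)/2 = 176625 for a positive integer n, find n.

225

Set n(7n−5)/2 = 176625, giving 7n² − 5n − 353250 = 0.
The discriminant is 25 + 56·176625 = 9891025, and √9891025 = 3145.
So n = (5 + 3145) / 14 = 3150/14 = 225.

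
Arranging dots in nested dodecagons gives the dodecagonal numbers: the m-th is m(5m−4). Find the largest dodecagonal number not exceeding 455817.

Solve n(5n−4) ≤ 455817 for integer n.
n = 302 gives 454812 ≤ 455817, while n = 303 gives 457833 > 455817; so the answer is 454812.

454812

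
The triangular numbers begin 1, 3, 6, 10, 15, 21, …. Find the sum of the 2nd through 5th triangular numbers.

Σ i(i+1)/2 = (Σi² + Σi) / 2 over i = 2..5.
Σi = 15 − 1 = 14 and Σi² = 55 − 1 = 54.
(1·54 + 1·14) / 2 = 68/2 = 34.

34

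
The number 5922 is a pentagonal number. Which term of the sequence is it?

63

Set n(3n−1)/2 = 5922, giving 3n² − n − 11844 = 0.
The discriminant is 1 + 24·5922 = 142129, and √142129 = 377.
So n = (1 + 377) / 6 = 378/6 = 63.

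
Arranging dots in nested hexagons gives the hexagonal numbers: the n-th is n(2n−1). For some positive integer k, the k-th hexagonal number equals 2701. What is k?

Set n(2n−1) = 2701, giving 2n² − n − 2701 = 0.
The discriminant is 1 + 8·2701 = 21609, and √21609 = 147.
So n = (1 + 147) / 4 = 148/4 = 37.

37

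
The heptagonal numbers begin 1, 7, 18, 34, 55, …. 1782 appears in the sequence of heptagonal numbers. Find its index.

Set n(5n−3)/2 = 1782, giving 5n² − 3n − 3564 = 0.
The discriminant is 9 + 40·1782 = 71289, and √71289 = 267.
So n = (3 + 267) / 10 = 270/10 = 27.

27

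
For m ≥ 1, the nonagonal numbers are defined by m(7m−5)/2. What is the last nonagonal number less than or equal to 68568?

68250

Solve n(7n−5)/2 ≤ 68568 for integer n.
n = 140 gives 68250 ≤ 68568, while n = 141 gives 69231 > 68568; so the answer is 68250.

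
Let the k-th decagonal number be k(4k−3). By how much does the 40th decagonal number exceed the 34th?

40·(4·40 − 3) = 6280 and 34·(4·34 − 3) = 4522.
Difference: 6280 − 4522 = 1758.

1758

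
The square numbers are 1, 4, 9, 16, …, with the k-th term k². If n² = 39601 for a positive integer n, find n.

199

We need n² = 39601, so n = √39601 = 199.
Check: 199² = 39601. ✓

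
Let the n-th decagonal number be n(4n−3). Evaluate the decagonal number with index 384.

588672

384·(4·384 − 3) = 384·1533 = 588672.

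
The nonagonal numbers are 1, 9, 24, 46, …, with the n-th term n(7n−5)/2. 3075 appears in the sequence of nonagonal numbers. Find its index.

Set n(7n−5)/2 = 3075, giving 7n² − 5n − 6150 = 0.
So n = (5 + 415) / 14 = 420/14 = 30.

30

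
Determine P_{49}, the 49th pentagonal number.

3577

The 49th pentagonal number is n(3n−1)/2 with n = 49.
49·(3·49 − 1)/2 = 49·146/2 = 49·73 = 3577.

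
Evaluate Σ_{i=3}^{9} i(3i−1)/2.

399

Σ i(3i−1)/2 = (3Σi² − Σi) / 2 over i = 3..9.
Σi = 45 − 3 = 42 and Σi² = 285 − 5 = 280.
(3·280 − 1·42) / 2 = 798/2 = 399.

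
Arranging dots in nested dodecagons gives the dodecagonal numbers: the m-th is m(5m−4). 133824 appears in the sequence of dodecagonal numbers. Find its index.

164

Set n(5n−4) = 133824, giving 5n² − 4n − 133824 = 0.
The discriminant is 16 + 20·133824 = 2676496, and √2676496 = 1636.
So n = (4 + 1636) / 10 = 1640/10 = 164.
Check: 164·(5·164 − 4) = 133824. ✓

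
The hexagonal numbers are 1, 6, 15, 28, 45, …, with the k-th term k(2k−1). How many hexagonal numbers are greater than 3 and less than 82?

5

The n-th hexagonal number is n(2n−1).
Smallest index with value > 3: n = 2 (giving 6).
Largest index with value < 82: n = 6 (giving 66).
Indices 2 through 6: 5 terms.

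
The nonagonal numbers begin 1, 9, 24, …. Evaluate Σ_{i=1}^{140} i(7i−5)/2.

Σ i(7i−5)/2 = (7Σi² − 5Σi) / 2 over i = 1..140.
Σi = 9870 and Σi² = 924490.
(7·924490 − 5·9870) / 2 = 6422080/2 = 3211040.

3211040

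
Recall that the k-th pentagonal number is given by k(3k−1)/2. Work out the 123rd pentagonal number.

22632

The 123rd pentagonal number is n(3n−1)/2 with n = 123.
123·(3·123 − 1)/2 = 123·368/2 = 123·184 = 22632.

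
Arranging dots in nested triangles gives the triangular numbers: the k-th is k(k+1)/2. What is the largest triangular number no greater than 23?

Solve n(n+1)/2 ≤ 23 for integer n.
n = 6 gives 21 ≤ 23, while n = 7 gives 28 > 23; so the answer is 21.

21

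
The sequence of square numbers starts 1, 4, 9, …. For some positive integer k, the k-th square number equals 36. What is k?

6

We need n² = 36, so n = √36 = 6.
Check: 6² = 36. ✓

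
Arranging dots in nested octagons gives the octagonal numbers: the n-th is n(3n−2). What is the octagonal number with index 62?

The 62nd octagonal number is n(3n−2) with n = 62.
62·(3·62 − 2) = 62·184 = 11408.

11408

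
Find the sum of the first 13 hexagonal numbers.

Σ i(2i−1) = 2Σi² − Σi over i = 1..13.
Σi = 91 and Σi² = 819.
2·819 − 1·91 = 1547.

1547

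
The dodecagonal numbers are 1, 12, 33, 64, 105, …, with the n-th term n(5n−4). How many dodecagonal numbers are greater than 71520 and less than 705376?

The n-th dodecagonal number is n(5n−4).
Smallest index with value > 71520: n = 121 (giving 72721).
Largest index with value < 705376: n = 375 (giving 701625).
Indices 121 through 375: 255 terms.

255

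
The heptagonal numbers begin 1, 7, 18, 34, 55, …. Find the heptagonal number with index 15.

540

The 15th heptagonal number is n(5n−3)/2 with n = 15.
15·(5·15 − 3)/2 = 15·72/2 = 15·36 = 540.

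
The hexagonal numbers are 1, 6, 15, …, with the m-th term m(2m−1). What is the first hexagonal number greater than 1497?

1540

Solve n(2n−1) > 1497 for integer n.
The largest n with value ≤ 1497 is 27 (since 1431 ≤ 1497 < 1540), so the first above is n = 28, value 1540.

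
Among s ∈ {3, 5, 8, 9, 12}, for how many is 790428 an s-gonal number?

1

s = 3: P(3, 1256) = 789396 and P(3, 1257) = 790653; 790428 is not s-gonal.
s = 5: P(5, 726) = 790251 and P(5, 727) = 792430; 790428 is not s-gonal.
s = 8: P(8, 513) = 788481 and P(8, 514) = 791560; 790428 is not s-gonal.
s = 9: P(9, 475) = 788500 and P(9, 476) = 791826; 790428 is not s-gonal.
s = 12: P(12, 398) = 790428. ✓
Hits: s ∈ {12} → 1.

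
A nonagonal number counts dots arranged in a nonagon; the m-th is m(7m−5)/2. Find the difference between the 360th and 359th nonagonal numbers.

2514

Consecutive nonagonal numbers differ by 7n − 6: here 7·360 − 6 = 2514.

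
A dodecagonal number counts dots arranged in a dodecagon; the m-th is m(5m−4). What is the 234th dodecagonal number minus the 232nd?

234·(5·234 − 4) = 272844 and 232·(5·232 − 4) = 268192.
Difference: 272844 − 268192 = 4652.

4652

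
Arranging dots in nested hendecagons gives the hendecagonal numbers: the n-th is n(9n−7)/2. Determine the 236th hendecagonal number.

249806

The 236th hendecagonal number is n(9n−7)/2 with n = 236.
236·(9·236 − 7)/2 = 236·2117/2 = 249806.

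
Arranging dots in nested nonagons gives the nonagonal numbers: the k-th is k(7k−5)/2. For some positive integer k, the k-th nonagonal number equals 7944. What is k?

Set n(7n−5)/2 = 7944, giving 7n² − 5n − 15888 = 0.
So n = (5 + 667) / 14 = 672/14 = 48.

48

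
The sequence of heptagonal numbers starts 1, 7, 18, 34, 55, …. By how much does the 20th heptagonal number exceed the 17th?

20·(5·20 − 3)/2 = 970 and 17·(5·17 − 3)/2 = 697.
Difference: 970 − 697 = 273.

273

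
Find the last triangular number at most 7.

Solve n(n+1)/2 ≤ 7 for integer n.
n = 3 gives 6 ≤ 7, while n = 4 gives 10 > 7; so the answer is 6.

6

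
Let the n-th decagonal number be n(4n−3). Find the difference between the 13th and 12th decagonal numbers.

Consecutive decagonal numbers differ by 8n − 7: here 8·13 − 7 = 97.

97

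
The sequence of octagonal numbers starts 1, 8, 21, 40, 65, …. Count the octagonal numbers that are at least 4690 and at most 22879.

The n-th octagonal number is n(3n−2).
Smallest index with value ≥ 4690: n = 40 (giving 4720).
Largest index with value ≤ 22879: n = 87 (giving 22533).
Indices 40 through 87: 48 terms.

48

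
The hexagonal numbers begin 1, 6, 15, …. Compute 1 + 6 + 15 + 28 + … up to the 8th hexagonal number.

372

Σ i(2i−1) = 2Σi² − Σi over i = 1..8.
Σi = 36 and Σi² = 204.
2·204 − 1·36 = 372.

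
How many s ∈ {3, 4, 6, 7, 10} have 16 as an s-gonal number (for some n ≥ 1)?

1

s = 3: P(3, 5) = 15 and P(3, 6) = 21; 16 is not s-gonal.
s = 4: P(4, 4) = 16. ✓
s = 6: P(6, 3) = 15 and P(6, 4) = 28; 16 is not s-gonal.
s = 7: P(7, 2) = 7 and P(7, 3) = 18; 16 is not s-gonal.
s = 10: P(10, 2) = 10 and P(10, 3) = 27; 16 is not s-gonal.
Hits: s ∈ {4} → 1.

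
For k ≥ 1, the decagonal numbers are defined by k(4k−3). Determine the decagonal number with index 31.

3751

The 31st decagonal number is n(4n−3) with n = 31.
31·(4·31 − 3) = 31·121 = 3751.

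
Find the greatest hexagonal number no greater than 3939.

3828

Solve n(2n−1) ≤ 3939 for integer n.
n = 44 gives 3828 ≤ 3939, while n = 45 gives 4005 > 3939; so the answer is 3828.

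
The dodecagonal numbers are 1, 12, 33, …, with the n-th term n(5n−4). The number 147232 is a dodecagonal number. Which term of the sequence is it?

172

Set n(5n−4) = 147232, giving 5n² − 4n − 147232 = 0.
The discriminant is 16 + 20·147232 = 2944656, and √2944656 = 1716.
So n = (4 + 1716) / 10 = 1720/10 = 172.
Check: 172·(5·172 − 4) = 147232. ✓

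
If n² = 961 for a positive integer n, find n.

We need n² = 961, so n = √961 = 31.
Check: 31² = 961. ✓

31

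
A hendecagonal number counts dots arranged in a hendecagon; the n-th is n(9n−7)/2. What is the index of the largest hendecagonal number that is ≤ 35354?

Solve n(9n−7)/2 ≤ 35354 for integer n.
n = 89 gives 35333 ≤ 35354, while n = 90 gives 36135 > 35354; so the answer is index 89.

89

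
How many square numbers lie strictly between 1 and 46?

The n-th square number is n².
Smallest index with value > 1: n = 2 (giving 4).
Largest index with value < 46: n = 6 (giving 36).
Indices 2 through 6: 5 terms.

5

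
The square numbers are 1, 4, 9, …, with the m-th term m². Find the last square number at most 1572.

1521

Solve n² ≤ 1572 for integer n.
n = 39 gives 1521 ≤ 1572, while n = 40 gives 1600 > 1572; so the answer is 1521.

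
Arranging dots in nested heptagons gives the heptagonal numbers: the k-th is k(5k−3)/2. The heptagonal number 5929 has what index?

Set n(5n−3)/2 = 5929, giving 5n² − 3n − 11858 = 0.
So n = (3 + 487) / 10 = 490/10 = 49.

49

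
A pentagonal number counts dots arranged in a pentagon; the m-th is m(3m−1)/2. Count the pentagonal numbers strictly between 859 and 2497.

The n-th pentagonal number is n(3n−1)/2.
Smallest index with value > 859: n = 25 (giving 925).
Largest index with value < 2497: n = 40 (giving 2380).
Indices 25 through 40: 16 terms.

16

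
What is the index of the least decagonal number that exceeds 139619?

188

Solve n(4n−3) > 139619 for integer n.
The largest n with value ≤ 139619 is 187 (since 139315 ≤ 139619 < 140812), so the first above is n = 188, value 140812.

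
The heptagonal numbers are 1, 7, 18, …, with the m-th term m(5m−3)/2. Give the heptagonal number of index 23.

1288

The 23rd heptagonal number is n(5n−3)/2 with n = 23.
23·(5·23 − 3)/2 = 23·112/2 = 23·56 = 1288.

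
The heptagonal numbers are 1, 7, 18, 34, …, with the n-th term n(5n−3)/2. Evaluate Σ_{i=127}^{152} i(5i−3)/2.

Σ i(5i−3)/2 = (5Σi² − 3Σi) / 2 over i = 127..152.
Σi = 11628 − 8001 = 3627 and Σi² = 1182180 − 674751 = 507429.
(5·507429 − 3·3627) / 2 = 2526264/2 = 1263132.

1263132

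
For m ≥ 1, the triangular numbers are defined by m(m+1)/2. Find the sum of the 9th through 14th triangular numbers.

440

Σ i(i+1)/2 = (Σi² + Σi) / 2 over i = 9..14.
Σi = 105 − 36 = 69 and Σi² = 1015 − 204 = 811.
(1·811 + 1·69) / 2 = 880/2 = 440.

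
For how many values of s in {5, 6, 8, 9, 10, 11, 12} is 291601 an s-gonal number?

s = 5: P(5, 441) = 291501 and P(5, 442) = 292825; 291601 is not s-gonal.
s = 6: P(6, 382) = 291466 and P(6, 383) = 292995; 291601 is not s-gonal.
s = 8: P(8, 312) = 291408 and P(8, 313) = 293281; 291601 is not s-gonal.
s = 9: P(9, 289) = 291601. ✓
s = 10: P(10, 270) = 290790 and P(10, 271) = 292951; 291601 is not s-gonal.
s = 11: P(11, 254) = 289433 and P(11, 255) = 291720; 291601 is not s-gonal.
s = 12: P(12, 241) = 289441 and P(12, 242) = 291852; 291601 is not s-gonal.
Hits: s ∈ {9} → 1.

1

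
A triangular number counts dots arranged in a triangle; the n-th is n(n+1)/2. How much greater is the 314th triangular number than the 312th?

627

314·315/2 = 49455 and 312·313/2 = 48828.
Difference: 49455 − 48828 = 627.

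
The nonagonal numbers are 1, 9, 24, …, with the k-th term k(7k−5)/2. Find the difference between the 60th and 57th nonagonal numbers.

1221

60·(7·60 − 5)/2 = 12450 and 57·(7·57 − 5)/2 = 11229.
Difference: 12450 − 11229 = 1221.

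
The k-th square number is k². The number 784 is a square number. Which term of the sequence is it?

28

We need n² = 784, so n = √784 = 28.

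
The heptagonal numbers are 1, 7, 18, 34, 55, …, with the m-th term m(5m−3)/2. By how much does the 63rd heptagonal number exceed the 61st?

617

63·(5·63 − 3)/2 = 9828 and 61·(5·61 − 3)/2 = 9211.
Difference: 9828 − 9211 = 617.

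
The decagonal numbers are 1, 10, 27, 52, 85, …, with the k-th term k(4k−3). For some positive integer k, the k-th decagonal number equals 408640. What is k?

320

Set n(4n−3) = 408640, giving 4n² − 3n − 408640 = 0.
The discriminant is 9 + 16·408640 = 6538249, and √6538249 = 2557.
So n = (3 + 2557) / 8 = 2560/8 = 320.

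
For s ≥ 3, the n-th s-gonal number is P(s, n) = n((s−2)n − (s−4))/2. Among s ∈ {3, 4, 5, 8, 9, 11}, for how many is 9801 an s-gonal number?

s = 3: P(3, 139) = 9730 and P(3, 140) = 9870; 9801 is not s-gonal.
s = 4: P(4, 99) = 9801. ✓
s = 5: P(5, 81) = 9801. ✓
s = 8: P(8, 57) = 9633 and P(8, 58) = 9976; 9801 is not s-gonal.
s = 9: P(9, 53) = 9699 and P(9, 54) = 10071; 9801 is not s-gonal.
s = 11: P(11, 47) = 9776 and P(11, 48) = 10200; 9801 is not s-gonal.
Hits: s ∈ {4, 5} → 2.

2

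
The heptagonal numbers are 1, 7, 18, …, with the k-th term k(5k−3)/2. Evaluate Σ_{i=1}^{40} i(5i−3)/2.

54120

Σ i(5i−3)/2 = (5Σi² − 3Σi) / 2 over i = 1..40.
Σi = 820 and Σi² = 22140.
(5·22140 − 3·820) / 2 = 108240/2 = 54120.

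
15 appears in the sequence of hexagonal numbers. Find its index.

Set n(2n−1) = 15, giving 2n² − n − 15 = 0.
The discriminant is 1 + 8·15 = 121, and √121 = 11.
So n = (1 + 11) / 4 = 12/4 = 3.

3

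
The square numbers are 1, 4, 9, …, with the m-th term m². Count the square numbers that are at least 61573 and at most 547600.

492

The n-th square number is n².
Smallest index with value ≥ 61573: n = 249 (giving 62001).
Largest index with value ≤ 547600: n = 740 (giving 547600).
Indices 249 through 740: 492 terms.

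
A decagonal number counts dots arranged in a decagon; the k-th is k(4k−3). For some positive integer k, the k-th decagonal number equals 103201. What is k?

Set n(4n−3) = 103201, giving 4n² − 3n − 103201 = 0.
The discriminant is 9 + 16·103201 = 1651225, and √1651225 = 1285.
So n = (3 + 1285) / 8 = 1288/8 = 161.
Check: 161·(4·161 − 3) = 103201. ✓

161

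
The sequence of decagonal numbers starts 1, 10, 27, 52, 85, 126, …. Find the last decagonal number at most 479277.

Solve n(4n−3) ≤ 479277 for integer n.
n = 346 gives 477826 ≤ 479277, while n = 347 gives 480595 > 479277; so the answer is 477826.

477826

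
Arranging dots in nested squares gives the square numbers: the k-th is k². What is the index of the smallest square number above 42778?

Solve n² > 42778 for integer n.
The largest n with value ≤ 42778 is 206 (since 42436 ≤ 42778 < 42849), so the first above is n = 207, value 42849.

207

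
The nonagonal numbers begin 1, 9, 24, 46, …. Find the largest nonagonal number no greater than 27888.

Solve n(7n−5)/2 ≤ 27888 for integer n.
n = 89 gives 27501 ≤ 27888, while n = 90 gives 28125 > 27888; so the answer is 27501.

27501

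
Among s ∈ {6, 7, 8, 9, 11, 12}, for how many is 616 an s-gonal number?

1

s = 6: P(6, 17) = 561 and P(6, 18) = 630; 616 is not s-gonal.
s = 7: P(7, 16) = 616. ✓
s = 8: P(8, 14) = 560 and P(8, 15) = 645; 616 is not s-gonal.
s = 9: P(9, 13) = 559 and P(9, 14) = 651; 616 is not s-gonal.
s = 11: P(11, 12) = 606 and P(11, 13) = 715; 616 is not s-gonal.
s = 12: P(12, 11) = 561 and P(12, 12) = 672; 616 is not s-gonal.
Hits: s ∈ {7} → 1.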